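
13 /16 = 0.81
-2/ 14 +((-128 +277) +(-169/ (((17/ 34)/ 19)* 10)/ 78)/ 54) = 1686311/ 11340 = 148.70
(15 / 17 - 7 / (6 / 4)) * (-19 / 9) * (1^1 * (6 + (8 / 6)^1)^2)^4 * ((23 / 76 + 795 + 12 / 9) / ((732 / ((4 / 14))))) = 240460377603388448 / 11573190657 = 20777362.50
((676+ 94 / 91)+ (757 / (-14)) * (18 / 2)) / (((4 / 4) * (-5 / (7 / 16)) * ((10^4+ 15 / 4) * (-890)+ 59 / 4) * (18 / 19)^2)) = 12509011 / 6000127267680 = 0.00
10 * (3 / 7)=4.29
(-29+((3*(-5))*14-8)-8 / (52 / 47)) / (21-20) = -3305 / 13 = -254.23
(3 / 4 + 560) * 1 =2243 / 4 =560.75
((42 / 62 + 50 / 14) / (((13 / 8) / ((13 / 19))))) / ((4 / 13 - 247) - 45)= -5993 / 977151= -0.01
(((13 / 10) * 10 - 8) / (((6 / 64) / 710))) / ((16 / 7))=49700 / 3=16566.67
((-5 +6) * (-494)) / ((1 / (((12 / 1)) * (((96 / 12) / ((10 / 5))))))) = -23712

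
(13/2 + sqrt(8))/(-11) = -13/22 - 2 * sqrt(2)/11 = -0.85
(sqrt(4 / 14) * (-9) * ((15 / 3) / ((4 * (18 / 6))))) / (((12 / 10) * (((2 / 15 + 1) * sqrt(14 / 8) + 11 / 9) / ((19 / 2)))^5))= -1902986171802311591363203125 * sqrt(2) / 67956278415148378456 + 2517359044251450327908203125 * sqrt(14) / 237846974453019324596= -865.78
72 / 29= 2.48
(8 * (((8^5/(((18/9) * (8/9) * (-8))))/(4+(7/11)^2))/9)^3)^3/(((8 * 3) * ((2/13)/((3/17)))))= -840190949400395385391477174794564594040832/4539943523554528577789977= -185066387949815644.54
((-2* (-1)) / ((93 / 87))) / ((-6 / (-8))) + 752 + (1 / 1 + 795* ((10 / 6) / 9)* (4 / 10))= 227213 / 279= 814.38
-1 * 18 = -18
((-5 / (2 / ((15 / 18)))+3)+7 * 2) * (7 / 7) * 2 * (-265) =-7905.83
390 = 390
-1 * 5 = -5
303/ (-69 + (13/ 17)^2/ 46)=-4028082/ 917117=-4.39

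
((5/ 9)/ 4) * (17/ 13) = 85/ 468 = 0.18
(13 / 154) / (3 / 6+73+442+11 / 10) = 0.00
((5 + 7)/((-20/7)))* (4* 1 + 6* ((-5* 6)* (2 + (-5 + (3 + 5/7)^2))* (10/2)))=1427712/35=40791.77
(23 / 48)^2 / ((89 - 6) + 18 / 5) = 2645 / 997632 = 0.00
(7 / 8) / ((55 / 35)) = 49 / 88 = 0.56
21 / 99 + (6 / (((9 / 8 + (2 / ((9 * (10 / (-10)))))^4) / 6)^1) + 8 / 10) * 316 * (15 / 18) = 16832158663 / 1952841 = 8619.32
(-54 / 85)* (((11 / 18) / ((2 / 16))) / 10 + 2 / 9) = -192 / 425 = -0.45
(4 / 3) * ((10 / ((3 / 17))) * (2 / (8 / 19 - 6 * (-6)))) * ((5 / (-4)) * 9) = -8075 / 173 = -46.68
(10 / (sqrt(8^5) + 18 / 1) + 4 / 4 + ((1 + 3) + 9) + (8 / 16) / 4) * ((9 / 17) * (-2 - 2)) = -8245647 / 275774 - 11520 * sqrt(2) / 137887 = -30.02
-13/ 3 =-4.33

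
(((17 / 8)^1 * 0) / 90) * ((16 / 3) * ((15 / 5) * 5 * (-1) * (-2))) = 0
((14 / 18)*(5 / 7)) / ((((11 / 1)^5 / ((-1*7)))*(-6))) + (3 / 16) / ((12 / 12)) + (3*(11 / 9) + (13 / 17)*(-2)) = 2749628483 / 1182758544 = 2.32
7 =7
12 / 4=3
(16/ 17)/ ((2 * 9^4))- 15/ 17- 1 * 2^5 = -32.88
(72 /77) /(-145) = -0.01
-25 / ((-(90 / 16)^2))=0.79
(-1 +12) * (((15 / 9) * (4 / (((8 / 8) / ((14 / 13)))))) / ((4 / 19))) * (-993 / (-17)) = 4842530 / 221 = 21911.90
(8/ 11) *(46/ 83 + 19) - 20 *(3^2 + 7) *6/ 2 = -863496/ 913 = -945.78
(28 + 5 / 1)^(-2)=1 / 1089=0.00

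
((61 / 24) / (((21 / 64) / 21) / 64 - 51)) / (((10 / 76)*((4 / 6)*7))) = -593408 / 7311325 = -0.08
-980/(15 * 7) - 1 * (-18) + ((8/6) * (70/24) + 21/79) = 9116/711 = 12.82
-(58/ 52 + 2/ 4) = -21/ 13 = -1.62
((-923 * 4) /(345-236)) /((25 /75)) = -11076 /109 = -101.61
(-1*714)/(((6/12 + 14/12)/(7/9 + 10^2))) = -215866/5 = -43173.20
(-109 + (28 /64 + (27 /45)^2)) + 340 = 92719 /400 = 231.80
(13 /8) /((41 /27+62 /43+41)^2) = 1347921 /1603001504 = 0.00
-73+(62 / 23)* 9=-1121 / 23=-48.74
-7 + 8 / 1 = 1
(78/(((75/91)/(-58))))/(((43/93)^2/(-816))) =968498137152/46225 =20951825.57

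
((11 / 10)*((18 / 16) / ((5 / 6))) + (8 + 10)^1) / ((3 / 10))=1299 / 20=64.95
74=74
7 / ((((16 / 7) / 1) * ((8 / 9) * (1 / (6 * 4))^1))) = 1323 / 16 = 82.69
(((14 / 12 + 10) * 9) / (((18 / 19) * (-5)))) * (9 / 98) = -3819 / 1960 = -1.95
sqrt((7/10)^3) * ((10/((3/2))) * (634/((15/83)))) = 13697.20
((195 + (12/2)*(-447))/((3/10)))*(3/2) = -12435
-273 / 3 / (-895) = 91 / 895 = 0.10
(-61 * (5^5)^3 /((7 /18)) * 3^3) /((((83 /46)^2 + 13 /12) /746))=-535552348205566406250 /24101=-22221167097031924.25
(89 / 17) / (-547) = -89 / 9299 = -0.01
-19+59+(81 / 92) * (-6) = 1597 / 46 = 34.72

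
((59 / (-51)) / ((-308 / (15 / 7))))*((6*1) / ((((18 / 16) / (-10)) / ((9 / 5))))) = -7080 / 9163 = -0.77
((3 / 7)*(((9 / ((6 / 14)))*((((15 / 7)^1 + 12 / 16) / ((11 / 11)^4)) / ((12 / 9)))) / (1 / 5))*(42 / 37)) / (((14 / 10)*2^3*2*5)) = 32805 / 33152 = 0.99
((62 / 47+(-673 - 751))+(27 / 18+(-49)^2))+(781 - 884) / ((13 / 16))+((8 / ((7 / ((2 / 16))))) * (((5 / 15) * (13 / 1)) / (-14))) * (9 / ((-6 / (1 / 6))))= 612955019 / 718536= 853.06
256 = 256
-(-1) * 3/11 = 0.27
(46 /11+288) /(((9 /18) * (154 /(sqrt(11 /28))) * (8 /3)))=0.89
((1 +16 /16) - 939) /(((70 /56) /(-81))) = 303588 /5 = 60717.60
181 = 181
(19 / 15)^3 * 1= 6859 / 3375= 2.03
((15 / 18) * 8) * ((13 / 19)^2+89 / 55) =55232 / 3971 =13.91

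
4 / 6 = 2 / 3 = 0.67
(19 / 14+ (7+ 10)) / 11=1.67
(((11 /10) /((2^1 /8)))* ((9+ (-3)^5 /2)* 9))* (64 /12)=-23760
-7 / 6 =-1.17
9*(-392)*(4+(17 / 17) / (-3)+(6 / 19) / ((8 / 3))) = -253722 / 19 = -13353.79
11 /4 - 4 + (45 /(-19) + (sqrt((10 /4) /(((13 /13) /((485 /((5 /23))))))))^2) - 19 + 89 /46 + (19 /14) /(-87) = 5915392229 /1064532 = 5556.80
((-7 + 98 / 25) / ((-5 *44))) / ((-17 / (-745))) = 1043 / 1700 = 0.61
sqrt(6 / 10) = sqrt(15) / 5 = 0.77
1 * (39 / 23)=39 / 23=1.70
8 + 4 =12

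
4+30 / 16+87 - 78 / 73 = 53615 / 584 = 91.81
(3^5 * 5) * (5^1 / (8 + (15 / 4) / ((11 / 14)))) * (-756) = -101039400 / 281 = -359570.82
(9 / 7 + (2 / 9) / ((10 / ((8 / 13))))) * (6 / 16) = 0.49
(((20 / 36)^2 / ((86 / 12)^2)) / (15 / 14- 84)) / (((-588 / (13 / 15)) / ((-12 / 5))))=-104 / 405724221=-0.00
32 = 32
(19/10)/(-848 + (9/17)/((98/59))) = -15827/7061185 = -0.00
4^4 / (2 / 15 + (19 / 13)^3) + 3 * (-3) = 7470969 / 107279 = 69.64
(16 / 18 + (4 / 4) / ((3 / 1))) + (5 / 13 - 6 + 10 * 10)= 11186 / 117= 95.61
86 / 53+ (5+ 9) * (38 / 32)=7737 / 424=18.25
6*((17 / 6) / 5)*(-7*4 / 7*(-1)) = 68 / 5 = 13.60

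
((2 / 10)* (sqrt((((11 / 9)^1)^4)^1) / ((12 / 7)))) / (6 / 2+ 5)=847 / 38880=0.02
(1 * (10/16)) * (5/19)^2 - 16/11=-44833/31768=-1.41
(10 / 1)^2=100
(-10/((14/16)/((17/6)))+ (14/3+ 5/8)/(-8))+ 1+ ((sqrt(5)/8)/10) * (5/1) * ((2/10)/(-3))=-32.05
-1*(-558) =558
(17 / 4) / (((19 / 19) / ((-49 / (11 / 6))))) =-2499 / 22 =-113.59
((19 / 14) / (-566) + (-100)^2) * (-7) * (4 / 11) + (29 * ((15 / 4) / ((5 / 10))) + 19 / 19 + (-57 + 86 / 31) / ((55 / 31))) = -786549351 / 31130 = -25266.60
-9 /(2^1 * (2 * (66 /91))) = -273 /88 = -3.10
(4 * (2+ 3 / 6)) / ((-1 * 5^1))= -2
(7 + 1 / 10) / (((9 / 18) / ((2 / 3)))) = 142 / 15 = 9.47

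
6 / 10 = 3 / 5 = 0.60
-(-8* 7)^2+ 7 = -3129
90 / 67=1.34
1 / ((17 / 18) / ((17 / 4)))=9 / 2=4.50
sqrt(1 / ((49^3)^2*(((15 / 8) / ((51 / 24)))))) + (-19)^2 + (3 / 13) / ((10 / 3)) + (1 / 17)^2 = sqrt(255) / 1764735 + 13565501 / 37570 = 361.07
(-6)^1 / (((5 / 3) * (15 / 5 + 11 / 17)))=-153 / 155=-0.99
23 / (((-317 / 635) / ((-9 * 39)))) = 5126355 / 317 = 16171.47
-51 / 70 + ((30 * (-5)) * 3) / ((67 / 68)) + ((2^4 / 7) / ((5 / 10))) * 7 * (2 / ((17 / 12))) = -32870169 / 79730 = -412.27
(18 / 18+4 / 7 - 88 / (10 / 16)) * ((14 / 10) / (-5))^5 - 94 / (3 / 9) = -13757831177 / 48828125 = -281.76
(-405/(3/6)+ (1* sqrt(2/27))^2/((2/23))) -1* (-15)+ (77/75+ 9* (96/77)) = -40639289/51975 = -781.90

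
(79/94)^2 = 6241/8836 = 0.71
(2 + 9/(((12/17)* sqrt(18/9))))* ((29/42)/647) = 29/13587 + 493* sqrt(2)/72464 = 0.01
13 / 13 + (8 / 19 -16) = -277 / 19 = -14.58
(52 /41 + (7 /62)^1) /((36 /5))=17555 /91512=0.19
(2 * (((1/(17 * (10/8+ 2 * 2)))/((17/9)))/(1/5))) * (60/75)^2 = 384/10115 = 0.04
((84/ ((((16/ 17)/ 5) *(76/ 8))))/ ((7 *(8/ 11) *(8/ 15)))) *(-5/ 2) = -210375/ 4864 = -43.25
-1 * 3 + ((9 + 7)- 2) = 11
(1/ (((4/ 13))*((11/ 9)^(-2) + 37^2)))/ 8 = 1573/ 5303360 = 0.00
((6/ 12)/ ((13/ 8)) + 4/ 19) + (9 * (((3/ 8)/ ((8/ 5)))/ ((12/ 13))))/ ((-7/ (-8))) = 173167/ 55328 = 3.13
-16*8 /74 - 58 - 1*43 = -3801 /37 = -102.73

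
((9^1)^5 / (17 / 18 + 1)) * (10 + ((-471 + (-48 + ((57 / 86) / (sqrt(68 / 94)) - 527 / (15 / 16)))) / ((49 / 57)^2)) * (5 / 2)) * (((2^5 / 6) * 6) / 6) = -49643649770832 / 84035 + 131225537484 * sqrt(1598) / 12285917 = -590322713.12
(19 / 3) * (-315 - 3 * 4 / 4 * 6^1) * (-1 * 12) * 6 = 151848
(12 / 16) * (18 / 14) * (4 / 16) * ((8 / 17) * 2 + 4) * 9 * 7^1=5103 / 68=75.04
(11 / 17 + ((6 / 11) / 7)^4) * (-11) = -386705483 / 54327427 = -7.12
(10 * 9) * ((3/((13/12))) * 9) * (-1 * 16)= -466560/13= -35889.23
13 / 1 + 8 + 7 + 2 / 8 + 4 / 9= 1033 / 36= 28.69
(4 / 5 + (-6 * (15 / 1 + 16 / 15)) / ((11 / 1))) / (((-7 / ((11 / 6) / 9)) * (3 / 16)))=1168 / 945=1.24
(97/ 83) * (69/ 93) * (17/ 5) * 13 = 493051/ 12865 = 38.32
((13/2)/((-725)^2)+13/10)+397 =398.30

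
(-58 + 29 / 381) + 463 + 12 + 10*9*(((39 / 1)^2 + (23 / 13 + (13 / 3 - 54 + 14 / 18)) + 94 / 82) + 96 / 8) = 27262444168 / 203073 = 134249.48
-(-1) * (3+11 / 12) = 47 / 12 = 3.92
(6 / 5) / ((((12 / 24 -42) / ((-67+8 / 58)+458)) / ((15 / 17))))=-408348 / 40919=-9.98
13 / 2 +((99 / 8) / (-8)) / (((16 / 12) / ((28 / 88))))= 3139 / 512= 6.13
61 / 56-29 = -1563 / 56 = -27.91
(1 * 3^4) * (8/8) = 81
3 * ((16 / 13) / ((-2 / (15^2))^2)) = 607500 / 13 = 46730.77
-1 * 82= -82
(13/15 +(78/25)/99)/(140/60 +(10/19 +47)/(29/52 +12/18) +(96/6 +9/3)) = 2689089/180086500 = 0.01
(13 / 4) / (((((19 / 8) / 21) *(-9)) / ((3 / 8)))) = -91 / 76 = -1.20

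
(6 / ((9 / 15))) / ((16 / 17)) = 85 / 8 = 10.62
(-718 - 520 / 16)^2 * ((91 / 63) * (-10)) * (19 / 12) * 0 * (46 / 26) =0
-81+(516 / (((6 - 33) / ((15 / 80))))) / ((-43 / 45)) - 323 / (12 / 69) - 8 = -1942.50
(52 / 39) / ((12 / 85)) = 85 / 9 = 9.44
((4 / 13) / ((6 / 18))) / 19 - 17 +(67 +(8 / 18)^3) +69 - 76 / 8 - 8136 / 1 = -2890502227 / 360126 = -8026.36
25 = 25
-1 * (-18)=18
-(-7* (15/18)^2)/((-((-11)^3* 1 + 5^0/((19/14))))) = 133/36396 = 0.00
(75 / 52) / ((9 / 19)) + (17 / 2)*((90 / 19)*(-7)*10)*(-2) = 16716625 / 2964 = 5639.89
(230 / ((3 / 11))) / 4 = 210.83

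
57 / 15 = 19 / 5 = 3.80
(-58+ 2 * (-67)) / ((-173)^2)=-192 / 29929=-0.01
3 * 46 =138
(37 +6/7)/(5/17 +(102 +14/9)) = 40545/111223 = 0.36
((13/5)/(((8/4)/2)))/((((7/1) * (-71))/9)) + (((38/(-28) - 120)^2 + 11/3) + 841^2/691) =2272452897287/144239340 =15754.74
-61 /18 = -3.39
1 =1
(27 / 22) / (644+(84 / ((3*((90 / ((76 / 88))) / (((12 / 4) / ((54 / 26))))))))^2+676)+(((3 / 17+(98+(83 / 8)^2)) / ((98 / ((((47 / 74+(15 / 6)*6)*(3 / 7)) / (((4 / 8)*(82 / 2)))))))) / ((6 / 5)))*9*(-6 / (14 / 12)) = -2749174942134034594665 / 103830641759844387136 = -26.48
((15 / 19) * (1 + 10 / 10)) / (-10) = -0.16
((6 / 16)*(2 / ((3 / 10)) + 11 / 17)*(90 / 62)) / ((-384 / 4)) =-5595 / 134912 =-0.04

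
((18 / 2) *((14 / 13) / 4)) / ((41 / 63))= 3969 / 1066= 3.72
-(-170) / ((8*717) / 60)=425 / 239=1.78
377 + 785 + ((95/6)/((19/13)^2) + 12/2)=133997/114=1175.41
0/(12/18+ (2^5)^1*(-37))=0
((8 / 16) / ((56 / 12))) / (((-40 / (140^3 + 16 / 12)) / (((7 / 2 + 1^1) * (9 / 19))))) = -166698081 / 10640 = -15667.11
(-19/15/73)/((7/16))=-304/7665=-0.04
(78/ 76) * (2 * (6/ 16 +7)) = 2301/ 152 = 15.14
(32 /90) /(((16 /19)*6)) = 19 /270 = 0.07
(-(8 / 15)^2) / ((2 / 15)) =-32 / 15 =-2.13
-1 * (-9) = 9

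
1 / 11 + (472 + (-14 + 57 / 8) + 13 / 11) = 41043 / 88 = 466.40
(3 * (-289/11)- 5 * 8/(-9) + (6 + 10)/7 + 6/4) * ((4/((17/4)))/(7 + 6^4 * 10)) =-46040/8986131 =-0.01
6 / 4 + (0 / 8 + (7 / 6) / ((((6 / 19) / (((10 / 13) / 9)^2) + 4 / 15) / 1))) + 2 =874377 / 247922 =3.53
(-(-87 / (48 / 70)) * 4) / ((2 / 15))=15225 / 4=3806.25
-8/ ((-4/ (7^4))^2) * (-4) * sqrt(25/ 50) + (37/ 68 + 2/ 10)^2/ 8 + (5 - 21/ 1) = -14732791/ 924800 + 5764801 * sqrt(2) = 8152643.83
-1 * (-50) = 50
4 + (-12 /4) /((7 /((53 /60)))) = 507 /140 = 3.62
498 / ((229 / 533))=265434 / 229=1159.10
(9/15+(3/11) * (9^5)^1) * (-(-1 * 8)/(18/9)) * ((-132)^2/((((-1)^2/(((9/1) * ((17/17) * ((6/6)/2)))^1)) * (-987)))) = -8418339072/1645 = -5117531.35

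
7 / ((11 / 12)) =84 / 11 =7.64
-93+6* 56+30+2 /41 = 11195 /41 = 273.05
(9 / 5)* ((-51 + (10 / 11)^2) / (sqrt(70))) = -54639* sqrt(70) / 42350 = -10.79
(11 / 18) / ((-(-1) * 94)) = 0.01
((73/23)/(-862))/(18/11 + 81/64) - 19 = -384818617/20252259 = -19.00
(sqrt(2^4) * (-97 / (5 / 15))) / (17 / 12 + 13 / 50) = -349200 / 503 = -694.23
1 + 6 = 7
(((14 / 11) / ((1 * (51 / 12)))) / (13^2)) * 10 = 560 / 31603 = 0.02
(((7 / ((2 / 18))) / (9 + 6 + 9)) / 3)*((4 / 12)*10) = 35 / 12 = 2.92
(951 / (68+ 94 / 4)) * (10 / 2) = 3170 / 61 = 51.97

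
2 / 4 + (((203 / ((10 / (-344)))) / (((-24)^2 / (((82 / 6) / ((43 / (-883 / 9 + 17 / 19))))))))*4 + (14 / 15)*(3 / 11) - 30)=746135647 / 507870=1469.15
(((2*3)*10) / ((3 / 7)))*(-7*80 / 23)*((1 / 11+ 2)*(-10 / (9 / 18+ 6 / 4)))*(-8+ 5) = -1176000 / 11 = -106909.09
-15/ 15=-1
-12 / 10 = -6 / 5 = -1.20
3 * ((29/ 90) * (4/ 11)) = 0.35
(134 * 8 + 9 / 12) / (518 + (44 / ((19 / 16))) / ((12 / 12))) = 81529 / 42184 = 1.93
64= 64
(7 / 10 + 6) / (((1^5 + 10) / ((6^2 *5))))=1206 / 11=109.64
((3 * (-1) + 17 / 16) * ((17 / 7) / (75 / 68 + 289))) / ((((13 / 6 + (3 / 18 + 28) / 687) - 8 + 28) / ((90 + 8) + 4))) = -941689449 / 12640667060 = -0.07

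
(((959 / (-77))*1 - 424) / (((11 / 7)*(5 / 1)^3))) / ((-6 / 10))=33607 / 9075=3.70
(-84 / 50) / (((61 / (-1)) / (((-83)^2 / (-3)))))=-96446 / 1525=-63.24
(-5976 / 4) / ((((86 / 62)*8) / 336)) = -1945188 / 43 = -45236.93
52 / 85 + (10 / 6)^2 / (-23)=8639 / 17595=0.49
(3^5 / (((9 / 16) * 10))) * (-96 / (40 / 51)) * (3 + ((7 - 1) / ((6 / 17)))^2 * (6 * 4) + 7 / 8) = -917395956 / 25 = -36695838.24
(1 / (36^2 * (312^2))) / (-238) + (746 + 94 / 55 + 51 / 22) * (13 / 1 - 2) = 1238599475463163 / 150127810560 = 8250.30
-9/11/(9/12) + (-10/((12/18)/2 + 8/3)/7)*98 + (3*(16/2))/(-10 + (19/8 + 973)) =-12165112/254859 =-47.73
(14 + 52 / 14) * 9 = 1116 / 7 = 159.43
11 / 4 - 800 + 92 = -2821 / 4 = -705.25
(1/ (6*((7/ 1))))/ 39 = 1/ 1638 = 0.00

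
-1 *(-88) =88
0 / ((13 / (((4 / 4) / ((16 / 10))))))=0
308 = 308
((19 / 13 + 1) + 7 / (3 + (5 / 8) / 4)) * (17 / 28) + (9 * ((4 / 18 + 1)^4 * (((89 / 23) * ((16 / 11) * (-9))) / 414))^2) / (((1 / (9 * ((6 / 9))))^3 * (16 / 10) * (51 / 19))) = 850172950107671104 / 23236894605713607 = 36.59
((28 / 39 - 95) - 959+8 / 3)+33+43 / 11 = -144960 / 143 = -1013.71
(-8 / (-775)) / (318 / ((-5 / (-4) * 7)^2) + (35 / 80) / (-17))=106624 / 42636191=0.00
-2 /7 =-0.29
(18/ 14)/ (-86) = -9/ 602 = -0.01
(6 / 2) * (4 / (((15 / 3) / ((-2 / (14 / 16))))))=-5.49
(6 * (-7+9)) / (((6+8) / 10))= 60 / 7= 8.57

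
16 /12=4 /3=1.33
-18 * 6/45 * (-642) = 7704/5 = 1540.80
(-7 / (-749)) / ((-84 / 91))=-13 / 1284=-0.01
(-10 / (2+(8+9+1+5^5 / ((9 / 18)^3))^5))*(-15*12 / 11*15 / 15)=60 / 3593638367536478759509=0.00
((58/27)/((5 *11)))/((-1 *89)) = -58/132165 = -0.00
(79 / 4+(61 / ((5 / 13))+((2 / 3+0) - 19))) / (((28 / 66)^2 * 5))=3485163 / 19600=177.81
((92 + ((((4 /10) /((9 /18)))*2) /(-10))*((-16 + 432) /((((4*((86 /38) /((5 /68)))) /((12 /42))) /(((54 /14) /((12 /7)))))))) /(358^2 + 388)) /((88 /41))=3004439 /9044758030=0.00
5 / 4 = 1.25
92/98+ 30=1516/49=30.94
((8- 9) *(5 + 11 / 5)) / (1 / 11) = -396 / 5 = -79.20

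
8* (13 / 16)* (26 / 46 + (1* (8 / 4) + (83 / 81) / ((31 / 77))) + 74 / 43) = 44.40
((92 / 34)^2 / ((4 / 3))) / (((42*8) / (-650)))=-171925 / 16184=-10.62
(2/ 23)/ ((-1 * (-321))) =2/ 7383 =0.00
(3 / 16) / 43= 3 / 688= 0.00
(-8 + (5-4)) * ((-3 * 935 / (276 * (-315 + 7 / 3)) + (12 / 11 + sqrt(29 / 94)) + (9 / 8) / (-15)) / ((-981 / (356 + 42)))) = 1393 * sqrt(2726) / 46107 + 27506576 / 9238295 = 4.55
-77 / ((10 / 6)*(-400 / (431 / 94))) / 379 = 99561 / 71252000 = 0.00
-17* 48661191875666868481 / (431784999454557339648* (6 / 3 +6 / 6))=-0.64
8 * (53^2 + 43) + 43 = 22859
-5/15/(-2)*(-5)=-5/6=-0.83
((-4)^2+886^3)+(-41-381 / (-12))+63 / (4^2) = 695506466.69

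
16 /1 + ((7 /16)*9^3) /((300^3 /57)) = 16.00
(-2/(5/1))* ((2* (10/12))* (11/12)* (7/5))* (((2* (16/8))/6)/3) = -0.19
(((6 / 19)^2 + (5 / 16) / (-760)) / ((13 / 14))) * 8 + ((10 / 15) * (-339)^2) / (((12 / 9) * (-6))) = -9575.89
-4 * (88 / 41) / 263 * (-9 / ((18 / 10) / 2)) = 3520 / 10783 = 0.33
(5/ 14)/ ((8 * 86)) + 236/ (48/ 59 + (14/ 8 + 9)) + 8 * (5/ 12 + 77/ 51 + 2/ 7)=17028366813/ 446857376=38.11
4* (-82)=-328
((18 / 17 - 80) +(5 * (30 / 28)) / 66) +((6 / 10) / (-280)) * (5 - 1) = -78.87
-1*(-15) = 15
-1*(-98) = 98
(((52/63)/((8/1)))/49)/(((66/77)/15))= 65/1764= 0.04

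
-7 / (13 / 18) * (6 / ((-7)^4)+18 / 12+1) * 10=-1081530 / 4459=-242.55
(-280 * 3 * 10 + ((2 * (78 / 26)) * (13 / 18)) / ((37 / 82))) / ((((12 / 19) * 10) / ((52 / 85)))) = -115019749 / 141525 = -812.72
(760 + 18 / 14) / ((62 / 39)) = 207831 / 434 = 478.87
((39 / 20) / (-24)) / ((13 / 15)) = -3 / 32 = -0.09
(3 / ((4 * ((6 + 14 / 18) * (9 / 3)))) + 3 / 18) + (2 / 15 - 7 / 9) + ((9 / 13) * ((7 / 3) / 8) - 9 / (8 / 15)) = -610712 / 35685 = -17.11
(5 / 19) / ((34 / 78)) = 195 / 323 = 0.60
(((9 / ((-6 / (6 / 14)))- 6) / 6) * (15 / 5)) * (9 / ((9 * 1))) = -93 / 28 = -3.32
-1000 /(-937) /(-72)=-125 /8433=-0.01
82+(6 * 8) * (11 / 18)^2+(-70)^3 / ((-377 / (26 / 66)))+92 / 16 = 15988747 / 34452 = 464.09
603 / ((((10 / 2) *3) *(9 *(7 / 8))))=536 / 105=5.10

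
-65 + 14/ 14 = -64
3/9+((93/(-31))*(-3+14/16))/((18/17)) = 305/48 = 6.35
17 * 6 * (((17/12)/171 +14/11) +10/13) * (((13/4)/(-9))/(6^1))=-12.59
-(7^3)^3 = -40353607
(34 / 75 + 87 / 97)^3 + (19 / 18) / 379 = 719271267564011 / 291855712781250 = 2.46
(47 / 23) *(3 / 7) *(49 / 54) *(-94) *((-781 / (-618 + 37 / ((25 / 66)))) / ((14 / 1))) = -8.01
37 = 37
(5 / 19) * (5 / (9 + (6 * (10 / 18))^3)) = 675 / 23617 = 0.03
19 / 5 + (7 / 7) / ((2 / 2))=24 / 5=4.80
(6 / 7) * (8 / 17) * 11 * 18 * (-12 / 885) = -38016 / 35105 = -1.08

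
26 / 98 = 13 / 49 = 0.27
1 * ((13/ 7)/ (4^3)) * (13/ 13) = 0.03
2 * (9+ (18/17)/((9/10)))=346/17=20.35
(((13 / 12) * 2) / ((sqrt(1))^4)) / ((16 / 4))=13 / 24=0.54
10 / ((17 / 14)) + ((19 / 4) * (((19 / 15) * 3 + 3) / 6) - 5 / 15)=13.29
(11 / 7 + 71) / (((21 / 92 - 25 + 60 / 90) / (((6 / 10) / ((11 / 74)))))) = -31126176 / 2561405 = -12.15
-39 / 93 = -13 / 31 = -0.42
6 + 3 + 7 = 16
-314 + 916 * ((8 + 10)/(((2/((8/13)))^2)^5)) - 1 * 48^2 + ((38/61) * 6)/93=-682444317775191730/260690408086459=-2617.83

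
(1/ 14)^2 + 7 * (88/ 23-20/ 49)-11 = 58291/ 4508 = 12.93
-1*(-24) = 24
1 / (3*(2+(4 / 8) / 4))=8 / 51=0.16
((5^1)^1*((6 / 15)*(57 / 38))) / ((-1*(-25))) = 0.12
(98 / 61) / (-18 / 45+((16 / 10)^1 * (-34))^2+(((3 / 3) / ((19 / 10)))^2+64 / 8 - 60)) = 442225 / 800253327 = 0.00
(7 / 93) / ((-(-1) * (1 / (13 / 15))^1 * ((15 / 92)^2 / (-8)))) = -6161792 / 313875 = -19.63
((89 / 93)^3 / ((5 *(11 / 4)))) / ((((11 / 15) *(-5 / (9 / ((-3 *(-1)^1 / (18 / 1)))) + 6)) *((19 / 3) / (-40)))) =-2030310720 / 21848153371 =-0.09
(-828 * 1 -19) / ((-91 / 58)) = 7018 / 13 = 539.85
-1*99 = -99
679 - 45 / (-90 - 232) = 218683 / 322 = 679.14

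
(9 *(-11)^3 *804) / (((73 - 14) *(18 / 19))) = -10166178 / 59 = -172308.10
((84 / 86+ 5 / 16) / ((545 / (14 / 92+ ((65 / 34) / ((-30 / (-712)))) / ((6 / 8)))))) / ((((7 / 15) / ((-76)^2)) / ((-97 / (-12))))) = 13257901540913 / 923638968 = 14353.99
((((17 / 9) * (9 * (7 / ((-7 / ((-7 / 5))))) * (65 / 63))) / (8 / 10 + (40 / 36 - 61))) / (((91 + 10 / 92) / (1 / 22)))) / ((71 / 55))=-127075 / 791214699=-0.00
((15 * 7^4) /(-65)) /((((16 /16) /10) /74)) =-5330220 /13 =-410016.92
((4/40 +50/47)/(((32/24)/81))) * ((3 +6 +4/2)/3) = 487377/1880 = 259.24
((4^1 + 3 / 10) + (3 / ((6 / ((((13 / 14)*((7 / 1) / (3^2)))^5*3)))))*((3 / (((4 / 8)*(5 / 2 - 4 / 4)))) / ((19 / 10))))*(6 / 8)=73606369 / 19945440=3.69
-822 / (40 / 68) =-6987 / 5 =-1397.40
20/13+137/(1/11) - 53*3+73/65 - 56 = 84153/65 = 1294.66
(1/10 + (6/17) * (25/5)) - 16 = -14.14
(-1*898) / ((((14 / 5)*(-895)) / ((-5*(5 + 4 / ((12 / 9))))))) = -17960 / 1253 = -14.33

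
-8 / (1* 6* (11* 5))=-4 / 165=-0.02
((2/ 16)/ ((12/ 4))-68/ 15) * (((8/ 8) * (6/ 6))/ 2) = -539/ 240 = -2.25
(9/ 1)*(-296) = -2664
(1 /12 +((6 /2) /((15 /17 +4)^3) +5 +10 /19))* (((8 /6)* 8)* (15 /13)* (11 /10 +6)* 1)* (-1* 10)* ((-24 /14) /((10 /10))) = 8345920098400 /988619723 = 8441.99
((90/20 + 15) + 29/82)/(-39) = -814/1599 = -0.51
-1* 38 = -38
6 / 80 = 3 / 40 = 0.08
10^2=100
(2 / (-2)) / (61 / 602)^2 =-362404 / 3721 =-97.39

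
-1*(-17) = 17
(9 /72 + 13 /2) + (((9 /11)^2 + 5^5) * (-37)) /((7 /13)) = -1455291797 /6776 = -214771.52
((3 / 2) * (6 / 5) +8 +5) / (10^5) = 0.00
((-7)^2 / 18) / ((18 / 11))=539 / 324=1.66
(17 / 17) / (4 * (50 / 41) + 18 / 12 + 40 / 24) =246 / 1979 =0.12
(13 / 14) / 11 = 13 / 154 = 0.08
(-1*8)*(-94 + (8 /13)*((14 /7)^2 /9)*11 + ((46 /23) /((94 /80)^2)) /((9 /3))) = 187137712 /258453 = 724.07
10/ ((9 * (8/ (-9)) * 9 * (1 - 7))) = 5/ 216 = 0.02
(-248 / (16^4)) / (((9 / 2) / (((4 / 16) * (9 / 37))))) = -31 / 606208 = -0.00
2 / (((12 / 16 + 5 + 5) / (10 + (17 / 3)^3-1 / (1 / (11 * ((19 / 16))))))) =77285 / 2322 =33.28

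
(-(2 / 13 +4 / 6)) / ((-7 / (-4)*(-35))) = 128 / 9555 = 0.01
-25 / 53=-0.47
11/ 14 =0.79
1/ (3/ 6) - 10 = -8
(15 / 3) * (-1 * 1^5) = -5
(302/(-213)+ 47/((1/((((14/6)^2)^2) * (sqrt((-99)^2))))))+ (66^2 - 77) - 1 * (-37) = 90890525/639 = 142238.69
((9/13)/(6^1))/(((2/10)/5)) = 75/26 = 2.88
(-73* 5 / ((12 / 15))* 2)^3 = -6078390625 / 8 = -759798828.12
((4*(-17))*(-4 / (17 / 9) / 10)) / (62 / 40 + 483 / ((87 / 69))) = 8352 / 223079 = 0.04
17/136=1/8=0.12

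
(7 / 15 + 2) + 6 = 127 / 15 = 8.47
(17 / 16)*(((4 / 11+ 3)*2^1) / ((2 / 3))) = 1887 / 176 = 10.72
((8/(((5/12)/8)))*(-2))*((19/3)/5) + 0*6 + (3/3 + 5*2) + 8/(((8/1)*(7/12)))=-65871/175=-376.41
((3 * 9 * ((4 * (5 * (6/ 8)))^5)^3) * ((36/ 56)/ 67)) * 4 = 212816430725097656250/ 469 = 453766376812574960.02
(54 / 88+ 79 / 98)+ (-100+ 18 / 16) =-420227 / 4312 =-97.46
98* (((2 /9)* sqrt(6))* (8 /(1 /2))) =3136* sqrt(6) /9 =853.51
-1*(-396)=396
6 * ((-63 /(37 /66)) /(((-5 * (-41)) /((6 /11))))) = -13608 /7585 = -1.79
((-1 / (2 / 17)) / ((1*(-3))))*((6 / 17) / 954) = 1 / 954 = 0.00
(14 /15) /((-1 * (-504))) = 1 /540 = 0.00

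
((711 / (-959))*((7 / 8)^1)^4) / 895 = -243873 / 502231040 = -0.00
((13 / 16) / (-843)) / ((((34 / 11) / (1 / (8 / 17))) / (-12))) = 143 / 17984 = 0.01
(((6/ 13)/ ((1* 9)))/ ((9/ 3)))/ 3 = 2/ 351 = 0.01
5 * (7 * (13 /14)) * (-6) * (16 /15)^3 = -53248 /225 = -236.66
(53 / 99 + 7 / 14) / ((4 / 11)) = 205 / 72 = 2.85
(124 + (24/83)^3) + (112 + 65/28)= 3815921723/16010036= 238.35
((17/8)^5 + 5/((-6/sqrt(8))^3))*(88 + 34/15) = 3864.03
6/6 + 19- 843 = -823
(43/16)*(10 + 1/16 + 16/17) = 128699/4352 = 29.57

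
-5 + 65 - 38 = 22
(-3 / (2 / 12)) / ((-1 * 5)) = 18 / 5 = 3.60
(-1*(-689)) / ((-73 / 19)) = -179.33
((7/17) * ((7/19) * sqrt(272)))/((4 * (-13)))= -49 * sqrt(17)/4199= -0.05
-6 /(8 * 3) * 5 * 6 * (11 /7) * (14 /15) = -11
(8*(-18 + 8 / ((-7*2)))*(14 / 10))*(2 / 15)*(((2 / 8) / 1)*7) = -728 / 15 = -48.53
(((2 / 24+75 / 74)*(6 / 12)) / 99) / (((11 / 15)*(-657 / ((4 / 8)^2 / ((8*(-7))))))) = 2435 / 47438721792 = 0.00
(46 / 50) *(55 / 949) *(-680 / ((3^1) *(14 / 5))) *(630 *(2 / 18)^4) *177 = -50751800 / 691821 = -73.36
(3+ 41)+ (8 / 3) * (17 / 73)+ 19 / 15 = 16749 / 365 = 45.89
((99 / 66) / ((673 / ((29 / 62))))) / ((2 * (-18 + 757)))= 87 / 123342056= 0.00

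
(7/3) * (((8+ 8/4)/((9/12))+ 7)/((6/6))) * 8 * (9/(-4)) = -854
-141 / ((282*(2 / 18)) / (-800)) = 3600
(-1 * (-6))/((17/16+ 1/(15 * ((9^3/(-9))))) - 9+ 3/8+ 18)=116640/202889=0.57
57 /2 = 28.50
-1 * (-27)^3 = 19683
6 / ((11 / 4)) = 2.18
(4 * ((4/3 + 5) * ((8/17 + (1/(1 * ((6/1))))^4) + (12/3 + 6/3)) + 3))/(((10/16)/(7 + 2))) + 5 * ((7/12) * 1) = 2536.47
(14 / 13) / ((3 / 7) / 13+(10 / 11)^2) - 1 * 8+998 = 9380228 / 9463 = 991.25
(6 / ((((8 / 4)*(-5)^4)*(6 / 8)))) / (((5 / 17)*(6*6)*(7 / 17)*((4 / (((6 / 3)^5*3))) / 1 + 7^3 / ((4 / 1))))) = 2312 / 135121875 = 0.00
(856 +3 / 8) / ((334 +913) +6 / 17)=116467 / 169640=0.69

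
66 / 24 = 11 / 4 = 2.75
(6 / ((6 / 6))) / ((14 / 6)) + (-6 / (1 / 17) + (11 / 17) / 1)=-11755 / 119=-98.78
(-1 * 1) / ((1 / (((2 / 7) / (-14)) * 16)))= 16 / 49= 0.33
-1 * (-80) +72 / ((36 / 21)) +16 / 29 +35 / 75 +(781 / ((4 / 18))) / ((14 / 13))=41247359 / 12180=3386.48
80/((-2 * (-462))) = 20/231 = 0.09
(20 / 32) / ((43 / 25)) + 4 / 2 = 2.36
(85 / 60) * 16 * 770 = 52360 / 3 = 17453.33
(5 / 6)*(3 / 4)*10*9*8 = 450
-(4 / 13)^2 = -16 / 169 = -0.09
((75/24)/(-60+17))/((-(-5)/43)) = -5/8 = -0.62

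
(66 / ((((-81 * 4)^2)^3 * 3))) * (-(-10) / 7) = 55 / 2024454917495808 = 0.00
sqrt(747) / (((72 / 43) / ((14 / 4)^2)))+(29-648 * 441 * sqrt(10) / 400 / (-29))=29+35721 * sqrt(10) / 1450+2107 * sqrt(83) / 96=306.86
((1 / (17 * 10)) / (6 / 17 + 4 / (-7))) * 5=-7 / 52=-0.13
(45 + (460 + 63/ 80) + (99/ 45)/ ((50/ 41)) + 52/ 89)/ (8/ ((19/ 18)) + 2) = 132203881/ 2492000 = 53.05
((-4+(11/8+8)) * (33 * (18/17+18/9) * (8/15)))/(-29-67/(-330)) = -2904/289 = -10.05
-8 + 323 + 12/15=1579/5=315.80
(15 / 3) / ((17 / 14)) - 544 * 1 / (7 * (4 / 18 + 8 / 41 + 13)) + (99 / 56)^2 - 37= -9383106433 / 263947712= -35.55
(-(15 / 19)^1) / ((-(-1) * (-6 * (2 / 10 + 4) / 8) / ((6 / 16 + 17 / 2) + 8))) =1125 / 266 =4.23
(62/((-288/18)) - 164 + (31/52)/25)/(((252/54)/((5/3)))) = -59.95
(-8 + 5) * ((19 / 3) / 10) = -19 / 10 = -1.90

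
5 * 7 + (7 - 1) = 41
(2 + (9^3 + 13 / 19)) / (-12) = -2317 / 38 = -60.97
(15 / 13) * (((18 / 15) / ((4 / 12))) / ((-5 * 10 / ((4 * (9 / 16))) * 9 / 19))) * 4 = -513 / 325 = -1.58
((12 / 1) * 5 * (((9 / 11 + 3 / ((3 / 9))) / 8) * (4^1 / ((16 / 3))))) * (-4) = -220.91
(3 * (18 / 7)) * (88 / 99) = 48 / 7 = 6.86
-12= -12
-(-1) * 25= 25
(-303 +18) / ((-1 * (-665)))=-3 / 7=-0.43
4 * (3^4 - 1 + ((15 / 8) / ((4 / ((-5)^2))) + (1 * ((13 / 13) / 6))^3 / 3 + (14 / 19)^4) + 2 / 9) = 31157023387 / 84448008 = 368.95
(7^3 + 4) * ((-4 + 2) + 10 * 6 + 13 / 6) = 125267 / 6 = 20877.83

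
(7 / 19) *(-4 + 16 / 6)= -0.49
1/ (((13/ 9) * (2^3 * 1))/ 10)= 0.87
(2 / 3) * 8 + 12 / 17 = 308 / 51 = 6.04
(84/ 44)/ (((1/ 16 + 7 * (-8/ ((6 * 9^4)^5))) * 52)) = 248162267350270030686012/ 422466717036769218901945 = 0.59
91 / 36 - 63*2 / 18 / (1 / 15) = -3689 / 36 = -102.47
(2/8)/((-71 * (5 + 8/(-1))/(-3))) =-1/284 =-0.00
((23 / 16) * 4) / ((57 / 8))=46 / 57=0.81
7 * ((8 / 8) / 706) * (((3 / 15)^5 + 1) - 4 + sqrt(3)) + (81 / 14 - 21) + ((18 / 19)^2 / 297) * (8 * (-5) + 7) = -85544382311 / 5575193750 + 7 * sqrt(3) / 706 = -15.33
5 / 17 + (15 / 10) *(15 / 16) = 925 / 544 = 1.70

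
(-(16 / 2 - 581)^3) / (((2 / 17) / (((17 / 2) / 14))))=54370297413 / 56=970898168.09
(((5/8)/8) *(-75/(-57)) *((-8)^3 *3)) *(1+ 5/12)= -223.68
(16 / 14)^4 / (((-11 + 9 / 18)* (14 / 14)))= -8192 / 50421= -0.16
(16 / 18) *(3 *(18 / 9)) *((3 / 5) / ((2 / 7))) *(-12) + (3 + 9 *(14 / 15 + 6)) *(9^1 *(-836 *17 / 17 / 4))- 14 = -615829 / 5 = -123165.80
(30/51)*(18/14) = 90/119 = 0.76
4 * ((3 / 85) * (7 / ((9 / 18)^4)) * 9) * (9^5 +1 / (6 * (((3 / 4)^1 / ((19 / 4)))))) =714269472 / 85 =8403170.26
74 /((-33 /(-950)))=70300 /33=2130.30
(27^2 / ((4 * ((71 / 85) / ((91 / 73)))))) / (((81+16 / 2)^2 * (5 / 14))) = 0.10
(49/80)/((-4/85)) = -833/64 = -13.02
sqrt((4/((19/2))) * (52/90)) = 4 * sqrt(1235)/285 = 0.49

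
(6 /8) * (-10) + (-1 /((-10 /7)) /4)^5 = -767983193 /102400000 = -7.50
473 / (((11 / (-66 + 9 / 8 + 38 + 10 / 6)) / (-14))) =182105 / 12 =15175.42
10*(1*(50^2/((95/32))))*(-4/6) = -320000/57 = -5614.04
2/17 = 0.12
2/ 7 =0.29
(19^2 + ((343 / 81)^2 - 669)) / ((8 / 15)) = -9515695 / 17496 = -543.88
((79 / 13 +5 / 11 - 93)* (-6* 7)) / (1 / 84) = 43623720 / 143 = 305060.98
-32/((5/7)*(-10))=4.48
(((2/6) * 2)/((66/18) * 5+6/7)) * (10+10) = 280/403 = 0.69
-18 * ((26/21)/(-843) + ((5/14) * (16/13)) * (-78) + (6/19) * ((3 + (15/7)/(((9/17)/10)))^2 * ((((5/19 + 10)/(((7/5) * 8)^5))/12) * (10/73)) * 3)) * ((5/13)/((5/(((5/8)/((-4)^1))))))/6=-308320099044348747155/249394678457340788736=-1.24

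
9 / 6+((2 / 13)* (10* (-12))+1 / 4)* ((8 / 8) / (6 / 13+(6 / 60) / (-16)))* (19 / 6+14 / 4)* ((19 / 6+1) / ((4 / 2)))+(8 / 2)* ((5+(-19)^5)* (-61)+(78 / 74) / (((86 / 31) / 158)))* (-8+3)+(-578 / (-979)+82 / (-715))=-500464479351624979 / 165670830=-3020836434.22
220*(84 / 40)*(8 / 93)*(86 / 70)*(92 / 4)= 174064 / 155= 1122.99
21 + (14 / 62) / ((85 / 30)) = 11109 / 527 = 21.08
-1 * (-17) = 17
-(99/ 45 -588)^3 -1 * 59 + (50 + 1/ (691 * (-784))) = 13612948629937091/ 67718000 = 201024079.71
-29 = -29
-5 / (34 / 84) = -210 / 17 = -12.35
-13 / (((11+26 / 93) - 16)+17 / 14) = 16926 / 4565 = 3.71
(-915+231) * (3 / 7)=-2052 / 7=-293.14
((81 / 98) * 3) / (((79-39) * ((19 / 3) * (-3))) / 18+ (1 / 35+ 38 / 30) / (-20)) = -54675 / 932428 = -0.06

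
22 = 22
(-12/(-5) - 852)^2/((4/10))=9022752/5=1804550.40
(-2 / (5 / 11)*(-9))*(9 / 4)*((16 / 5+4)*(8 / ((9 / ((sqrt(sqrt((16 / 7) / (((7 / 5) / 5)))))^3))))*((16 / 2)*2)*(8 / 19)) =14598144*sqrt(35) / 4655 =18552.91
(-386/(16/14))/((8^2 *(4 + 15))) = -0.28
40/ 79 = 0.51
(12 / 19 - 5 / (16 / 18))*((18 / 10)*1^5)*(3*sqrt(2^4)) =-20493 / 190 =-107.86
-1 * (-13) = 13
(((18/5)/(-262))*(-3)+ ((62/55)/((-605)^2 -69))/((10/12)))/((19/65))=1766353524/12524386655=0.14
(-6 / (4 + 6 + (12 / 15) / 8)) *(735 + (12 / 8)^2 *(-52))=-37080 / 101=-367.13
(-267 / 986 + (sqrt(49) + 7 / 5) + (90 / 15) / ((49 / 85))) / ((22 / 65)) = 58214949 / 1062908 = 54.77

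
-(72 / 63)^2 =-64 / 49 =-1.31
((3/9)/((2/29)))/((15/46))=667/45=14.82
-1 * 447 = -447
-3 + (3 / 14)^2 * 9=-507 / 196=-2.59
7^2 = 49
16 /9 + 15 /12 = 109 /36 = 3.03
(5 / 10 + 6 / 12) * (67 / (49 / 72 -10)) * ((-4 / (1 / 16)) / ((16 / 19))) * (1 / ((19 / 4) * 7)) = 77184 / 4697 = 16.43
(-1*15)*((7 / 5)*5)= -105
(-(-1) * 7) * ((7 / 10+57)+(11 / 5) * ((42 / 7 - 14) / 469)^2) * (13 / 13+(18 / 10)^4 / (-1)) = -10762723144 / 2805625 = -3836.12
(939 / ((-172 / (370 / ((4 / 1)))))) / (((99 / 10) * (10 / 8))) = -57905 / 1419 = -40.81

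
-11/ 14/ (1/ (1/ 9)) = -11/ 126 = -0.09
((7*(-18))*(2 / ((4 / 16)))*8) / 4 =-2016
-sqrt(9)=-3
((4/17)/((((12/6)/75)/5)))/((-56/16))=-1500/119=-12.61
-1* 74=-74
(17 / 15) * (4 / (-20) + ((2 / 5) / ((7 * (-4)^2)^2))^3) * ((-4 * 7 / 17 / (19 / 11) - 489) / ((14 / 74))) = 7223494021636563313 / 12305550802944000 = 587.01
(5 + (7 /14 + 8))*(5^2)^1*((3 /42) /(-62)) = -675 /1736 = -0.39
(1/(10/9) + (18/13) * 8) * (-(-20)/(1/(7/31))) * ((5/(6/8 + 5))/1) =435960/9269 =47.03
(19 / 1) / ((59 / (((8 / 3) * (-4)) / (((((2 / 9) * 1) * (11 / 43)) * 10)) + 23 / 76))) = -77167 / 12980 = -5.95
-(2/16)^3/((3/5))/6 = -5/9216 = -0.00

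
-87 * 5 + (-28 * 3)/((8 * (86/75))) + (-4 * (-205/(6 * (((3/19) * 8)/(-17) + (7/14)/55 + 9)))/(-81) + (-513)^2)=3485900488222567/13268265588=262724.65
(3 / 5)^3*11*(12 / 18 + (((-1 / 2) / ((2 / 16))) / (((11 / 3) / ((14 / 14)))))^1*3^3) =-342 / 5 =-68.40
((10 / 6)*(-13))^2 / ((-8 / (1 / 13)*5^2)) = -13 / 72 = -0.18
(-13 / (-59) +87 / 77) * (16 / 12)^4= 1570304 / 367983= 4.27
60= 60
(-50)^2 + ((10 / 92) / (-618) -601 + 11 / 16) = 216017245 / 113712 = 1899.69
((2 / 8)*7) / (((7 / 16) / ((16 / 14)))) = 32 / 7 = 4.57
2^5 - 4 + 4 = 32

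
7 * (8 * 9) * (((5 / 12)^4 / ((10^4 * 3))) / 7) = 1 / 13824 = 0.00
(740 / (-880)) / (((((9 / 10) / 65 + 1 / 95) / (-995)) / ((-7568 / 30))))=-181866100 / 21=-8660290.48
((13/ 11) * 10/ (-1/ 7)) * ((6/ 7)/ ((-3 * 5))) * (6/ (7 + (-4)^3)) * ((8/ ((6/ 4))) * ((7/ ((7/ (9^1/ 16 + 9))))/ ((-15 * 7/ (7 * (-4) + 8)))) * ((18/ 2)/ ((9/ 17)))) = -120224/ 1463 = -82.18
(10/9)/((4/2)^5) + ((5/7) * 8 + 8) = 13859/1008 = 13.75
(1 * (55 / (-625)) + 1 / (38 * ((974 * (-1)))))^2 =165858264049 / 21404502250000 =0.01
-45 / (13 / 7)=-315 / 13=-24.23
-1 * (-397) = 397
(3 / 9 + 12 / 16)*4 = 4.33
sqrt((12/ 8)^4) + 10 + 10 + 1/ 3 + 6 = 343/ 12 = 28.58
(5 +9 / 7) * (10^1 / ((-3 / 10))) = -4400 / 21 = -209.52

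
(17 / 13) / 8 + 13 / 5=1437 / 520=2.76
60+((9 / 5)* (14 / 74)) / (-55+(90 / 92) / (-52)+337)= 356528076 / 5942015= 60.00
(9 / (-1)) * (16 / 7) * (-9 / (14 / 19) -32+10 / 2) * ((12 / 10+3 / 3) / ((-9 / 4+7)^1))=1739232 / 4655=373.63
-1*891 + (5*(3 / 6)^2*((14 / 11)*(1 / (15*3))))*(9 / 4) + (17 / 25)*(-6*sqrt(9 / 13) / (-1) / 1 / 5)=-78401 / 88 + 306*sqrt(13) / 1625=-890.24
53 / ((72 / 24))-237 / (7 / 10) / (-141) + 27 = 47.07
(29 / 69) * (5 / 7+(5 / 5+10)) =2378 / 483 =4.92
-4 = -4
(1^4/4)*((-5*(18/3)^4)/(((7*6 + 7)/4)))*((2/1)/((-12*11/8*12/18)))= 12960/539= 24.04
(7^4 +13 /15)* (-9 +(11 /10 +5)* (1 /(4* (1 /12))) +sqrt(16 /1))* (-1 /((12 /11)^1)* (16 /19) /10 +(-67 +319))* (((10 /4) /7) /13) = 646684586 /2925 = 221088.75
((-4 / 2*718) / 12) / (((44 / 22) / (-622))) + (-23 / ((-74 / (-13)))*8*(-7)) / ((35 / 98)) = 21006689 / 555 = 37849.89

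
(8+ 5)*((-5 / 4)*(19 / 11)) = -1235 / 44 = -28.07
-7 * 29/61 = -203/61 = -3.33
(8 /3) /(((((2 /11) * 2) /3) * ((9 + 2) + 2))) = 22 /13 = 1.69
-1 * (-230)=230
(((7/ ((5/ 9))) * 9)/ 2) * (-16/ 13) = -4536/ 65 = -69.78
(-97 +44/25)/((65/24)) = -57144/1625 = -35.17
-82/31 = -2.65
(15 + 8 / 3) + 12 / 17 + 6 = 24.37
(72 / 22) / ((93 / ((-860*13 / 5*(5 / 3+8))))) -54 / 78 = -3374957 / 4433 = -761.33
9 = 9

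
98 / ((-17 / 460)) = -45080 / 17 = -2651.76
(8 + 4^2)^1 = 24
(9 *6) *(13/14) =351/7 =50.14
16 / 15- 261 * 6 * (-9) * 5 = 1057066 / 15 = 70471.07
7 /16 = 0.44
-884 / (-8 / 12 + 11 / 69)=60996 / 35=1742.74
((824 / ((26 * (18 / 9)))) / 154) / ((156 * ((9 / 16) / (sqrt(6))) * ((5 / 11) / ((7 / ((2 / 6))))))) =412 * sqrt(6) / 7605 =0.13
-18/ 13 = -1.38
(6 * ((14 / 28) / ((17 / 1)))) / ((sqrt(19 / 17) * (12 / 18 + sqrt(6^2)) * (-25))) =-0.00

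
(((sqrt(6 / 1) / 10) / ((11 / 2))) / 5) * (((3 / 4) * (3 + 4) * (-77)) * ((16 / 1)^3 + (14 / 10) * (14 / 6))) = -3012961 * sqrt(6) / 500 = -14760.43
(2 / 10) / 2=1 / 10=0.10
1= 1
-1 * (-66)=66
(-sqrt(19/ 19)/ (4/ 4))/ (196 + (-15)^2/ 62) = -62/ 12377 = -0.01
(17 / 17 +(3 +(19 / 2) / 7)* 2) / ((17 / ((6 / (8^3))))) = 0.01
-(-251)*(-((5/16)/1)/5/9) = -251/144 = -1.74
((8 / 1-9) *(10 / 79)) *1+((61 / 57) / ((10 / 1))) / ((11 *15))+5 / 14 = 6012554 / 26004825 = 0.23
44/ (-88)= -1/ 2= -0.50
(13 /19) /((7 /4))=0.39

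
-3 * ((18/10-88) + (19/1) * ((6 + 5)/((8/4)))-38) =59.10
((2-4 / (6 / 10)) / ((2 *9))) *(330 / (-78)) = 1.10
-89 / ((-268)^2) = -89 / 71824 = -0.00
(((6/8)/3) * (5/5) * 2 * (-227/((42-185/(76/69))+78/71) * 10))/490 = 612446/33013995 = 0.02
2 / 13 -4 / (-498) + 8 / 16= 4285 / 6474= 0.66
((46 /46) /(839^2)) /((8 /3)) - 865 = -4871133317 /5631368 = -865.00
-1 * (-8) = 8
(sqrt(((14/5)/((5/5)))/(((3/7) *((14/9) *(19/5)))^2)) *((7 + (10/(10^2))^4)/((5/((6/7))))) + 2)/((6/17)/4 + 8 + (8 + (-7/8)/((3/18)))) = 10710153 *sqrt(70)/1225262500 + 136/737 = 0.26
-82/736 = -41/368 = -0.11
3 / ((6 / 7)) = 7 / 2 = 3.50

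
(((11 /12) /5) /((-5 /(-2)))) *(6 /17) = 11 /425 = 0.03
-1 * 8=-8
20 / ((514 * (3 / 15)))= 50 / 257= 0.19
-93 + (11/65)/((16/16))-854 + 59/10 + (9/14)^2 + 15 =-925.52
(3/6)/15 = 1/30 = 0.03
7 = 7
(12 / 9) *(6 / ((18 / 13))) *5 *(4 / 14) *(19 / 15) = 1976 / 189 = 10.46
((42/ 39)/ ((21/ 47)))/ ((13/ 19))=1786/ 507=3.52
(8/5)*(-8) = -12.80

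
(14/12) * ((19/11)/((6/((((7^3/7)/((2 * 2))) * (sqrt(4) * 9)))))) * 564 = 918897/22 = 41768.05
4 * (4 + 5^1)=36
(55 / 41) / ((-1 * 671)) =-5 / 2501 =-0.00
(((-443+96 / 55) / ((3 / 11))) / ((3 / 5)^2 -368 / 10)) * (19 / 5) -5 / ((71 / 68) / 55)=-18368219 / 194043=-94.66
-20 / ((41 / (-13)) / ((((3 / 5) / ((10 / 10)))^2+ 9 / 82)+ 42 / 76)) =1035372 / 159695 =6.48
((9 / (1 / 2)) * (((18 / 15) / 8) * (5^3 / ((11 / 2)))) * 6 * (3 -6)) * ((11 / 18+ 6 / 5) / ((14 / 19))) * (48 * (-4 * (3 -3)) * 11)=0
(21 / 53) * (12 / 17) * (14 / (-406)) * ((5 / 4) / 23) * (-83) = 26145 / 600967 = 0.04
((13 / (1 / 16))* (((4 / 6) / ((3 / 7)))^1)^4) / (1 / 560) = 4474695680 / 6561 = 682014.28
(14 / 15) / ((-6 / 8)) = -56 / 45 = -1.24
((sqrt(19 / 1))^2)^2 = 361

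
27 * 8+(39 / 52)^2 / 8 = 27657 / 128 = 216.07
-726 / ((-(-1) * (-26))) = 363 / 13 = 27.92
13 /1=13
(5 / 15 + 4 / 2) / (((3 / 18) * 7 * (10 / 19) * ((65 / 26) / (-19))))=-722 / 25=-28.88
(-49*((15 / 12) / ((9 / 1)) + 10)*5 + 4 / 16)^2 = 6169152.05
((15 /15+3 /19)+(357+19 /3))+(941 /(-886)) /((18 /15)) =36725677 /101004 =363.61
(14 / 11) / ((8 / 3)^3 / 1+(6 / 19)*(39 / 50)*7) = 0.06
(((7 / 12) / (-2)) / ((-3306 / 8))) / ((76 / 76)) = 7 / 9918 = 0.00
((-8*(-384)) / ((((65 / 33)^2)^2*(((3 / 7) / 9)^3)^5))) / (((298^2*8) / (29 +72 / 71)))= 587375125953931437.39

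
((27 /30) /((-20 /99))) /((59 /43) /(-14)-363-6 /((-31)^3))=7989678081 /651186212300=0.01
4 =4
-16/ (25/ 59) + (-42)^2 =43156/ 25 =1726.24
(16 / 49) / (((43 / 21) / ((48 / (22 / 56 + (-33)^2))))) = 0.01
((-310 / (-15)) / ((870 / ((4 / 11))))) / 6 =62 / 43065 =0.00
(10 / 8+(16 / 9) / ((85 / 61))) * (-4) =-7729 / 765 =-10.10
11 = 11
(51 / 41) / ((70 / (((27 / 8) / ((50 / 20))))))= 1377 / 57400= 0.02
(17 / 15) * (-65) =-221 / 3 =-73.67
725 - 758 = -33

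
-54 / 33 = -18 / 11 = -1.64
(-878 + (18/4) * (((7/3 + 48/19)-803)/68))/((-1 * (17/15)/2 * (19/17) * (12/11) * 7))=66143935/343672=192.46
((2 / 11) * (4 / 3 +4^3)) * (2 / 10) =392 / 165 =2.38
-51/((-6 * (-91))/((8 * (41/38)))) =-1394/1729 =-0.81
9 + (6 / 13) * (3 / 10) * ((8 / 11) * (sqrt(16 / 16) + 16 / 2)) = 9.91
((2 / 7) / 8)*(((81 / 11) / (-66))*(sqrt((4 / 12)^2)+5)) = -18 / 847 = -0.02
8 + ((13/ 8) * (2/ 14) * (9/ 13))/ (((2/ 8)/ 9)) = 193/ 14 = 13.79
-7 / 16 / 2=-0.22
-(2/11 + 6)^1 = -68/11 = -6.18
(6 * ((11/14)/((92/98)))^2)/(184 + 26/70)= 207515/9103032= 0.02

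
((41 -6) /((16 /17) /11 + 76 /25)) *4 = 163625 /3653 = 44.79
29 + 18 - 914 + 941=74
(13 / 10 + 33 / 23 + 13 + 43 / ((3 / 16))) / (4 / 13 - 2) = -2198261 / 15180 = -144.81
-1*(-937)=937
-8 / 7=-1.14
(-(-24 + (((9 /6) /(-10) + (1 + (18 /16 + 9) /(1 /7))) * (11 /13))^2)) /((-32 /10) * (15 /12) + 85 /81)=1240.19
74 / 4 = 18.50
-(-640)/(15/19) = 810.67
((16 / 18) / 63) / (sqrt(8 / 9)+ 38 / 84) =-304 / 32589+ 448 * sqrt(2) / 32589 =0.01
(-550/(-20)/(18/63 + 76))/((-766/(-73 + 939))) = -166705/409044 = -0.41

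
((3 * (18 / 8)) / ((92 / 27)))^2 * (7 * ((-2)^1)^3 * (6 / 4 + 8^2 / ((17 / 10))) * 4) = -4951435797 / 143888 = -34411.74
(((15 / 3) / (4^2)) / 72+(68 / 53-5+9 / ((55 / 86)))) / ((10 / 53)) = 34789999 / 633600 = 54.91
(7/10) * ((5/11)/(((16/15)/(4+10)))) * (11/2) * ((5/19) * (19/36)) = 1225/384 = 3.19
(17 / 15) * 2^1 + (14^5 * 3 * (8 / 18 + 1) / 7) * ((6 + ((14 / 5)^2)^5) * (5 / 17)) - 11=288970700969586541 / 99609375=2901039194.05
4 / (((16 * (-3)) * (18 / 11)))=-11 / 216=-0.05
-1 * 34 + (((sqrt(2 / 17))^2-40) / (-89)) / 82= -2108783 / 62033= -33.99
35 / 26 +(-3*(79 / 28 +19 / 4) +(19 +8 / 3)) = 0.30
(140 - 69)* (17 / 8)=1207 / 8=150.88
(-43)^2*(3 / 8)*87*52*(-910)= -2854513935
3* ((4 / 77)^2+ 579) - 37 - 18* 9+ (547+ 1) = 12367942 / 5929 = 2086.01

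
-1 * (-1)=1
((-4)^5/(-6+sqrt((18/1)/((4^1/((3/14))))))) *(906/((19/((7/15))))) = 4329472 *sqrt(21)/31065+121225216/31065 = 4540.97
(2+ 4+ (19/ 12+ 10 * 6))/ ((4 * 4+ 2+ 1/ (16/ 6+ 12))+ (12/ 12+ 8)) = 8921/ 3573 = 2.50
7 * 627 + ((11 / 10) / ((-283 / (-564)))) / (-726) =68314738 / 15565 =4389.00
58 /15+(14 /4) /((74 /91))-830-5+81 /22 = -20101261 /24420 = -823.15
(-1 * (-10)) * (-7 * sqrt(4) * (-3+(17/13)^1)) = 3080/13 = 236.92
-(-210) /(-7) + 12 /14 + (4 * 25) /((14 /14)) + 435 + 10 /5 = 3555 /7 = 507.86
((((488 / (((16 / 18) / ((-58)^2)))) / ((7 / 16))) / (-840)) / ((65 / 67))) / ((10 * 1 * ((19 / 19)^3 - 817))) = 3437167 / 5414500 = 0.63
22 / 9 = 2.44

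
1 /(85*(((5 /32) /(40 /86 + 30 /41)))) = 13504 /149855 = 0.09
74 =74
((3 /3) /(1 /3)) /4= 3 /4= 0.75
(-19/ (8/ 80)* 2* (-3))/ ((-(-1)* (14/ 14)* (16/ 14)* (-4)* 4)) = -1995/ 32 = -62.34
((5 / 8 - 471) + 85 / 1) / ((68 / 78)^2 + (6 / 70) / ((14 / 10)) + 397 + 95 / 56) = -229772907 / 238205225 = -0.96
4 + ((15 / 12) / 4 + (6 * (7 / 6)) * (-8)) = -827 / 16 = -51.69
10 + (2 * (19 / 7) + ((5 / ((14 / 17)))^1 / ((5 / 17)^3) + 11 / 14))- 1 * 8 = 43198 / 175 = 246.85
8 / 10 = 4 / 5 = 0.80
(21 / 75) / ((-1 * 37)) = -7 / 925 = -0.01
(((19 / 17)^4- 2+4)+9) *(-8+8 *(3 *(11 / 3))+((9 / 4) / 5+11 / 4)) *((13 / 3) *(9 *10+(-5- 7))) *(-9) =-1327545932544 / 417605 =-3178951.24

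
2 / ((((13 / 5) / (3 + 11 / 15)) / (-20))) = -2240 / 39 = -57.44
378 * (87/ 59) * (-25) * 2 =-27869.49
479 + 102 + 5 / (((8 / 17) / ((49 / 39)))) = 594.35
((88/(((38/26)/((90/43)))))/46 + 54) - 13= 821911/18791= 43.74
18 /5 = 3.60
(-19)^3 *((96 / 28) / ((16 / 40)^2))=-1028850 / 7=-146978.57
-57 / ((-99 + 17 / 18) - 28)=0.45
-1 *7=-7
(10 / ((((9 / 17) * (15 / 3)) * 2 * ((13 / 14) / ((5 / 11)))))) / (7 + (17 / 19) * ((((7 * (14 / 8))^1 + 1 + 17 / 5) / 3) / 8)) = 3617600 / 29815929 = 0.12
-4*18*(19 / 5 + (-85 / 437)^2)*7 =-1846926144 / 954845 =-1934.27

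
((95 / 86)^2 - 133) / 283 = -974643 / 2093068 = -0.47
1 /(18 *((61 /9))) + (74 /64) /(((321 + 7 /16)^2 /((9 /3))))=717805 /87214994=0.01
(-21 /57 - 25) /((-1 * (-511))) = -482 /9709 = -0.05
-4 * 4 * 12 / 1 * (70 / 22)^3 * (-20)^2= -3292800000 / 1331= -2473929.38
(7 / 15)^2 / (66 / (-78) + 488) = 637 / 1424925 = 0.00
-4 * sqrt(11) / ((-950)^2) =-sqrt(11) / 225625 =-0.00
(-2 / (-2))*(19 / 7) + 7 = 68 / 7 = 9.71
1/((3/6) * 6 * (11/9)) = 3/11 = 0.27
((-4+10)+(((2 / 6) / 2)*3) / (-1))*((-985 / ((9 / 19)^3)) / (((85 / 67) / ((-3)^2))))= -995851351 / 2754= -361601.80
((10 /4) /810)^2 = 1 /104976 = 0.00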